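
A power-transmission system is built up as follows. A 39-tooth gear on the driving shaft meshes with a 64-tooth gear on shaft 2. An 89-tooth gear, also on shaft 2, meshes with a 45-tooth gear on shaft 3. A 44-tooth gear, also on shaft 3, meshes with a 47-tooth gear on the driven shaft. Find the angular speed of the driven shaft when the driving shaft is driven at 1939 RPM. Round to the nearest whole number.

the driving shaft → shaft 2 (gear mesh, 64/39): 1939 ÷ 1.641 = 1181.6 RPM
shaft 2 → shaft 3 (gear mesh, 45/89): 1181.6 ÷ 0.50562 = 2336.9 RPM
shaft 3 → the driven shaft (gear mesh, 47/44): 2336.9 ÷ 1.0682 = 2187.7 RPM

2188 RPM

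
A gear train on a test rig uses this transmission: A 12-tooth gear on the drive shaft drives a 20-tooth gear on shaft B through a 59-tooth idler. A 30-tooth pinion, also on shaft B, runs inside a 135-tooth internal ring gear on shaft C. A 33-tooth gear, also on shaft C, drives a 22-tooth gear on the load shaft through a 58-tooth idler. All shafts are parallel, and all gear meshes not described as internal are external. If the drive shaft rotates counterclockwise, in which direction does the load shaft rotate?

the drive shaft → shaft B: driver → idler → driven is 2 external meshes, 2 reversals → CCW.
shaft B → shaft C: internal mesh, same direction → CCW.
shaft C → the load shaft: driver → idler → driven is 2 external meshes, 2 reversals → CCW.
4 reversals in total — an even number — so the load shaft turns the same way as the drive shaft.

counterclockwise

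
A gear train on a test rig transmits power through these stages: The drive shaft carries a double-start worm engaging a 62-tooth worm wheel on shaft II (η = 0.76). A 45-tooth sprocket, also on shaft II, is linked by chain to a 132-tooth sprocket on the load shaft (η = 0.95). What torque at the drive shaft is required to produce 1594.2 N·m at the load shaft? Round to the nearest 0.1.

24.3 N·m

Overall ratio R = 31 × 2.9333 = 90.933; overall efficiency η = 0.76 × 0.95 = 0.7220.
Input torque = output torque / (R × η) = 1594.2 / (90.933 × 0.7220) = 24.282 N·m.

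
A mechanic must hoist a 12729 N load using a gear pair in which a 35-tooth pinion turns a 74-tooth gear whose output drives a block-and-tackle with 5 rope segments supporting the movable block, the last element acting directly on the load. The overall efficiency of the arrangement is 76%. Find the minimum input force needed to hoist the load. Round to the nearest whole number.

Gear pair MA = 74/35 = 2.1143.
Block-and-tackle MA = number of supporting rope parts = 5.
Combined ideal MA = 2.1143 × 5 = 10.571.
Actual MA = 10.571 × 0.76 = 8.0343.
Effort = load / actual MA = 12729 / 8.0343 = 1584.3 N.

1584 N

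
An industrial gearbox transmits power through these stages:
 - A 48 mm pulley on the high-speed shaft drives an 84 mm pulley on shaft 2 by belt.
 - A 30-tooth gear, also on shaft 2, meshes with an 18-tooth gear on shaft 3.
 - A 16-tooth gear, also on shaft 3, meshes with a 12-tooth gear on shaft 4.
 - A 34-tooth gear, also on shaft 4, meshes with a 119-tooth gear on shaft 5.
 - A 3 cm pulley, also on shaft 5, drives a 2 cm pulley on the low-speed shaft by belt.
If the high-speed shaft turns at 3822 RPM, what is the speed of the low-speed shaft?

2080 RPM

the high-speed shaft → shaft 2 (belt, 84/48): 3822 ÷ 1.75 = 2184 RPM
shaft 2 → shaft 3 (gear mesh, 18/30): 2184 ÷ 0.6 = 3640 RPM
shaft 3 → shaft 4 (gear mesh, 12/16): 3640 ÷ 0.75 = 4853.3 RPM
shaft 4 → shaft 5 (gear mesh, 119/34): 4853.3 ÷ 3.5 = 1386.7 RPM
shaft 5 → the low-speed shaft (belt, 2/3): 1386.7 ÷ 0.66667 = 2080 RPM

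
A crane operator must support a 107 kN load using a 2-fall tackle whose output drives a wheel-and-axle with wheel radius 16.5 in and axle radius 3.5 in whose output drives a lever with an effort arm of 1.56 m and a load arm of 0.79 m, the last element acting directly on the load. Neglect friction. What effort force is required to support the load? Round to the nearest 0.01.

Block-and-tackle MA = number of supporting rope parts = 2.
Wheel-and-axle MA = R/r = 16.5/3.5 = 4.7143.
Lever MA = effort arm / load arm = 1.56/0.79 = 1.9747.
Combined ideal MA = 2 × 4.7143 × 1.9747 = 18.618.
Effort = load / MA = 107 / 18.618 = 5.747 kN.

5.75 kN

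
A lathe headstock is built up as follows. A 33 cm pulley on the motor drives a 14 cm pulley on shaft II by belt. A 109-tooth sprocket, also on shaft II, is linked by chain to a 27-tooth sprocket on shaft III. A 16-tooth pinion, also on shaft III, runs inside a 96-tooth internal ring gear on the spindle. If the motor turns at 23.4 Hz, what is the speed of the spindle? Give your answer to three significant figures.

37.1 Hz

the motor → shaft II (belt, 14/33): 23.4 ÷ 0.42424 = 55.157 Hz
shaft II → shaft III (chain, 27/109): 55.157 ÷ 0.24771 = 222.67 Hz
shaft III → the spindle (internal gear, 96/16): 222.67 ÷ 6 = 37.112 Hz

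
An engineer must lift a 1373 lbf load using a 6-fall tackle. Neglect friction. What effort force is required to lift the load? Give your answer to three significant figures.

229 lbf

Block-and-tackle MA = number of supporting rope parts = 6.
Effort = load / MA = 1373 / 6 = 228.83 lbf.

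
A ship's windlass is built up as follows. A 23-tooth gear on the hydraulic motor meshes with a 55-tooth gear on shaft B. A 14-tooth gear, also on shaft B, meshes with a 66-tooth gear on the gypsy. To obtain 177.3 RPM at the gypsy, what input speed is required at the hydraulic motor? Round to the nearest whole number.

Overall ratio R = 2.3913 × 4.7143 = 11.273.
Required input speed = output speed × R = 177.3 × 11.273 = 1998.8 RPM.

1999 RPM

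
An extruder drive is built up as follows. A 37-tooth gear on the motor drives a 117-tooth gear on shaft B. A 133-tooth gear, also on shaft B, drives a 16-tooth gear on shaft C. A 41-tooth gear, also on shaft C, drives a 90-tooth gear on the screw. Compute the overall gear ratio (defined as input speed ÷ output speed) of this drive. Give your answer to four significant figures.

Each stage contributes driven/driver: gear mesh 117/37 = 3.1622, gear mesh 16/133 = 0.1203, gear mesh 90/41 = 2.1951.
Overall: 3.1622 × 0.1203 × 2.1951 = 0.83505.

0.8350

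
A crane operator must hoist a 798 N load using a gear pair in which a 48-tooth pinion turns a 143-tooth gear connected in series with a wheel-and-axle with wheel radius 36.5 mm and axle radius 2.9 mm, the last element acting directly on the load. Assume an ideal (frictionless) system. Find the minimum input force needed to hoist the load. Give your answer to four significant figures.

Gear pair MA = 143/48 = 2.9792.
Wheel-and-axle MA = R/r = 36.5/2.9 = 12.586.
Combined ideal MA = 2.9792 × 12.586 = 37.496.
Effort = load / MA = 798 / 37.496 = 21.282 N.

21.28 N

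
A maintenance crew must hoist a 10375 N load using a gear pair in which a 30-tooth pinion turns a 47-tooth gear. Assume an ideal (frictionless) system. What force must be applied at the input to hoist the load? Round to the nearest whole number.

Gear pair MA = 47/30 = 1.5667.
Effort = load / MA = 10375 / 1.5667 = 6622.3 N.

6622 N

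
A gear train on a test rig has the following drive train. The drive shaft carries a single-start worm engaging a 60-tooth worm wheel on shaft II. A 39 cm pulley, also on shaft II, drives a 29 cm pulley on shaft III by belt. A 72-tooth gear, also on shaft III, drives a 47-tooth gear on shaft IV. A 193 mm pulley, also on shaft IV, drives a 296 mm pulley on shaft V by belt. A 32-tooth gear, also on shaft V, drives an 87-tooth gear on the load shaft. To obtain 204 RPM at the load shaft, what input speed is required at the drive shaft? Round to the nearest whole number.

Overall ratio R = 60 × 0.74359 × 0.65278 × 1.5337 × 2.7188 = 121.44.
Required input speed = output speed × R = 204 × 121.44 = 24773 RPM.

24773 RPM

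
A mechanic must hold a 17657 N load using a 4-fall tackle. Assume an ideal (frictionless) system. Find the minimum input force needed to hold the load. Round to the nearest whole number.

Block-and-tackle MA = number of supporting rope parts = 4.
Effort = load / MA = 17657 / 4 = 4414.2 N.

4414 N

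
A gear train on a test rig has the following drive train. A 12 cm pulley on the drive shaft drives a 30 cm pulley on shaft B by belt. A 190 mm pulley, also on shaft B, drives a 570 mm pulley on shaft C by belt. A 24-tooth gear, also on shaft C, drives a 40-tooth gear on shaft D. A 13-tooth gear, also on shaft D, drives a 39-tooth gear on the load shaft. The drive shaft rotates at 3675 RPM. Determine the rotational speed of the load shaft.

the drive shaft → shaft B (belt, 30/12): 3675 ÷ 2.5 = 1470 RPM
shaft B → shaft C (belt, 570/190): 1470 ÷ 3 = 490 RPM
shaft C → shaft D (gear mesh, 40/24): 490 ÷ 1.6667 = 294 RPM
shaft D → the load shaft (gear mesh, 39/13): 294 ÷ 3 = 98 RPM

98 RPM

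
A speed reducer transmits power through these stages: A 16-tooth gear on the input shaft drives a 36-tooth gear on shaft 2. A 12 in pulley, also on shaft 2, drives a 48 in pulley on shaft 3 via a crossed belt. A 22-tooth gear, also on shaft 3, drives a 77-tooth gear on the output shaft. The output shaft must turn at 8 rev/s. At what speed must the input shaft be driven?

252 rev/s

Overall ratio R = 2.25 × 4 × 3.5 = 31.5.
Required input speed = output speed × R = 8 × 31.5 = 252 rev/s.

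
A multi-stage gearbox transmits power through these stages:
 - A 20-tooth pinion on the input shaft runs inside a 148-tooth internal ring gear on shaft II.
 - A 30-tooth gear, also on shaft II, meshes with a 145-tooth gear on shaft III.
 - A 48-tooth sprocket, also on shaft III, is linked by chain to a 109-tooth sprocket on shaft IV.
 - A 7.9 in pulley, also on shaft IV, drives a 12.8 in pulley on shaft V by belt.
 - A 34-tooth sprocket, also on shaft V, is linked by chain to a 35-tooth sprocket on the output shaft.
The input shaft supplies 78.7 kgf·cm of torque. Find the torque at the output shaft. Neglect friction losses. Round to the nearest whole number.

10661 kgf·cm

After the internal gear (148/20): 78.7 × 7.4 = 582.38 kgf·cm
After the gear mesh (145/30): 582.38 × 4.8333 = 2814.8 kgf·cm
After the chain (109/48): 2814.8 × 2.2708 = 6392 kgf·cm
After the belt (12.8/7.9): 6392 × 1.6203 = 10357 kgf·cm
After the chain (35/34): 10357 × 1.0294 = 10661 kgf·cm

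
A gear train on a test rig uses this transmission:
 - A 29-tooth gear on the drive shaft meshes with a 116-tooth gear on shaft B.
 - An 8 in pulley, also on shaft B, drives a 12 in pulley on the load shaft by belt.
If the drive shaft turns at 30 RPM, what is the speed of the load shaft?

5 RPM

Gear mesh: ratio = 116/29 = 4, so shaft B turns at 30 / 4 = 7.5 RPM.
Belt: ratio = 12/8 = 1.5, so the load shaft turns at 7.5 / 1.5 = 5 RPM.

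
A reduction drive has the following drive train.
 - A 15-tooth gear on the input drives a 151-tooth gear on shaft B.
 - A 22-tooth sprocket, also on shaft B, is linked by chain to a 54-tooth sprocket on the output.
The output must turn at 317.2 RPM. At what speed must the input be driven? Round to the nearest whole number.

7838 RPM

Overall ratio R = 10.067 × 2.4545 = 24.709.
Required input speed = output speed × R = 317.2 × 24.709 = 7837.7 RPM.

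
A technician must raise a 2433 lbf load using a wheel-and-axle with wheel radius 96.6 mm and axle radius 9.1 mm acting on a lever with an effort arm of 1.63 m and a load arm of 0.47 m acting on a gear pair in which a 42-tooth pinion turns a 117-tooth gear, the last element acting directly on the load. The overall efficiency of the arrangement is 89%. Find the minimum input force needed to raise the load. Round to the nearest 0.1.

26.7 lbf

Wheel-and-axle MA = R/r = 96.6/9.1 = 10.615.
Lever MA = effort arm / load arm = 1.63/0.47 = 3.4681.
Gear pair MA = 117/42 = 2.7857.
Combined ideal MA = 10.615 × 3.4681 × 2.7857 = 102.56.
Actual MA = 102.56 × 0.89 = 91.275.
Effort = load / actual MA = 2433 / 91.275 = 26.656 lbf.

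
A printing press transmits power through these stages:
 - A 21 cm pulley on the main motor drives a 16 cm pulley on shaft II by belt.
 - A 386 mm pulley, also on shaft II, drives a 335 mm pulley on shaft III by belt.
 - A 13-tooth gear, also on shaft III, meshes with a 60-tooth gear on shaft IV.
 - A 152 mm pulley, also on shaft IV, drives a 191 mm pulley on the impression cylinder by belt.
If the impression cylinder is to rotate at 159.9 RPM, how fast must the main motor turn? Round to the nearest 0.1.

Overall ratio R = 0.7619 × 0.86788 × 4.6154 × 1.2566 = 3.8349.
Required input speed = output speed × R = 159.9 × 3.8349 = 613.2 RPM.

613.2 RPM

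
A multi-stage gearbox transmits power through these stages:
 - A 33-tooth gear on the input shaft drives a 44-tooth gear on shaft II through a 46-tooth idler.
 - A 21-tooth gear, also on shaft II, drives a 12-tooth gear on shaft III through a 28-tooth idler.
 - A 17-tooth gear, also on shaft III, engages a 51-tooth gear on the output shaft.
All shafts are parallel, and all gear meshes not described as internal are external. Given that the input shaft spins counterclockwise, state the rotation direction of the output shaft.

the input shaft → shaft II: driver → idler → driven is 2 external meshes, 2 reversals → CCW.
shaft II → shaft III: driver → idler → driven is 2 external meshes, 2 reversals → CCW.
shaft III → the output shaft: external mesh, 1 reversal → CW.
5 reversals in total — an odd number — so the output shaft turns opposite to the input shaft.

clockwise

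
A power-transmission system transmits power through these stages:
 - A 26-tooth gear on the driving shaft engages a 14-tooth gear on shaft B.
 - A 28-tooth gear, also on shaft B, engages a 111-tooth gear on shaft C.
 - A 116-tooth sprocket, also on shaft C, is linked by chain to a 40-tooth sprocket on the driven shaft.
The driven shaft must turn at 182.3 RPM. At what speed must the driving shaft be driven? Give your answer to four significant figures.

134.2 RPM

Overall ratio R = 0.53846 × 3.9643 × 0.34483 = 0.73607.
Required input speed = output speed × R = 182.3 × 0.73607 = 134.19 RPM.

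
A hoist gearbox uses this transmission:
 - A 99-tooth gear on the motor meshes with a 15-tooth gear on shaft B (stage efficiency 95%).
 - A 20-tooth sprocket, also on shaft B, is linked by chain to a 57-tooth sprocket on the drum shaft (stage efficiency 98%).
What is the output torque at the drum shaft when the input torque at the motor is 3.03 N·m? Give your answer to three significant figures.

gear mesh 15/99 = 0.15152 → τ = 3.03·0.15152·0.95 = 0.43614 N·m
chain 57/20 = 2.85 → τ = 0.43614·2.85·0.98 = 1.2181 N·m

1.22 N·m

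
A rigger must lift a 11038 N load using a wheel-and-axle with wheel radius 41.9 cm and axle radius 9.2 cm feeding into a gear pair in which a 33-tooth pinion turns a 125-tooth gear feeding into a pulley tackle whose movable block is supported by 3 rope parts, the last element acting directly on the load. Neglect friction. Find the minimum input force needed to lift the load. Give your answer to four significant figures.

213.3 N

Wheel-and-axle MA = R/r = 41.9/9.2 = 4.5543.
Gear pair MA = 125/33 = 3.7879.
Block-and-tackle MA = number of supporting rope parts = 3.
Combined ideal MA = 4.5543 × 3.7879 × 3 = 51.754.
Effort = load / MA = 11038 / 51.754 = 213.28 N.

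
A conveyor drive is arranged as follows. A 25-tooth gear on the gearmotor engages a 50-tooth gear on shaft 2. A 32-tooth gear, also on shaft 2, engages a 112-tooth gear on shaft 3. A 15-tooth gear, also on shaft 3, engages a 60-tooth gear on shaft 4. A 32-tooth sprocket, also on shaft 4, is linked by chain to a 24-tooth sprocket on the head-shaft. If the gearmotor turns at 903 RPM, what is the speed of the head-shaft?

43 RPM

Gear mesh: ratio = 50/25 = 2, so shaft 2 turns at 903 / 2 = 451.5 RPM.
Gear mesh: ratio = 112/32 = 3.5, so shaft 3 turns at 451.5 / 3.5 = 129 RPM.
Gear mesh: ratio = 60/15 = 4, so shaft 4 turns at 129 / 4 = 32.25 RPM.
Chain: ratio = 24/32 = 0.75, so the head-shaft turns at 32.25 / 0.75 = 43 RPM.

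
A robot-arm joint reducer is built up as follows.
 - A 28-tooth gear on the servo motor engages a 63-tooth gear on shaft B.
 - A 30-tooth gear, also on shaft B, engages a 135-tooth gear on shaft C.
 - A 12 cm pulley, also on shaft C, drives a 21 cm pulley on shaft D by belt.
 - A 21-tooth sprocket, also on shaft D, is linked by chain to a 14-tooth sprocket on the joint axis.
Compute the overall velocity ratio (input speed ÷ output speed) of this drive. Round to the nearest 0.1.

Each stage contributes driven/driver: gear mesh 63/28 = 2.25, gear mesh 135/30 = 4.5, belt 21/12 = 1.75, chain 14/21 = 0.66667.
Overall: 2.25 × 4.5 × 1.75 × 0.66667 = 11.812.

11.8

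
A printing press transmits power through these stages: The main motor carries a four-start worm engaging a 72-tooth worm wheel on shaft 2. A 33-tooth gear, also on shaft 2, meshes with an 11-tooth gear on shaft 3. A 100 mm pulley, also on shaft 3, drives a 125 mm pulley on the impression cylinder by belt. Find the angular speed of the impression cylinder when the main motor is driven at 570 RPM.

Worm: ratio = 72/4 = 18, so shaft 2 turns at 570 / 18 = 31.667 RPM.
Gear mesh: ratio = 11/33 = 0.33333, so shaft 3 turns at 31.667 / 0.33333 = 95 RPM.
Belt: ratio = 125/100 = 1.25, so the impression cylinder turns at 95 / 1.25 = 76 RPM.

76 RPM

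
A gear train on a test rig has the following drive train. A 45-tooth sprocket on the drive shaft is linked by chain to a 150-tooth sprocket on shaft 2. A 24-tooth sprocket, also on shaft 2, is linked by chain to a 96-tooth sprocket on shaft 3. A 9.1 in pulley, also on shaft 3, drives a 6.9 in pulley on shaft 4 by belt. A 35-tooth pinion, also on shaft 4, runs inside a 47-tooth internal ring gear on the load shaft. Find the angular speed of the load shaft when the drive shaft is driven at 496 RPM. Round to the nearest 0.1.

36.5 RPM

Chain: ratio = 150/45 = 3.3333, so shaft 2 turns at 496 / 3.3333 = 148.8 RPM.
Chain: ratio = 96/24 = 4, so shaft 3 turns at 148.8 / 4 = 37.2 RPM.
Belt: ratio = 6.9/9.1 = 0.75824, so shaft 4 turns at 37.2 / 0.75824 = 49.061 RPM.
Internal gear: ratio = 47/35 = 1.3429, so the load shaft turns at 49.061 / 1.3429 = 36.535 RPM.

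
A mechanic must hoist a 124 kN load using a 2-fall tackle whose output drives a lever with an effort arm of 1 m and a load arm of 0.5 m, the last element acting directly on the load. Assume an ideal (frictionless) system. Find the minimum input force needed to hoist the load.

31 kN

Block-and-tackle MA = number of supporting rope parts = 2.
Lever MA = effort arm / load arm = 1/0.5 = 2.
Combined ideal MA = 2 × 2 = 4.
Effort = load / MA = 124 / 4 = 31 kN.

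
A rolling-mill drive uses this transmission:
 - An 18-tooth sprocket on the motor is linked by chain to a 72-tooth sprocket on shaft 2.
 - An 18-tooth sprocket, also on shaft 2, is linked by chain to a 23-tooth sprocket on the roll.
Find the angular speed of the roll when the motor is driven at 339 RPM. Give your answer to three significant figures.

66.3 RPM

Chain: ratio = 72/18 = 4, so shaft 2 turns at 339 / 4 = 84.75 RPM.
Chain: ratio = 23/18 = 1.2778, so the roll turns at 84.75 / 1.2778 = 66.326 RPM.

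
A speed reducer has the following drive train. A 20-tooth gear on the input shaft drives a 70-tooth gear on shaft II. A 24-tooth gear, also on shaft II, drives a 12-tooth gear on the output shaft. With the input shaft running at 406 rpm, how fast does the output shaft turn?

232 rpm

gear mesh 70/20 = 3.5 → 406/3.5 = 116 rpm
gear mesh 12/24 = 0.5 → 116/0.5 = 232 rpm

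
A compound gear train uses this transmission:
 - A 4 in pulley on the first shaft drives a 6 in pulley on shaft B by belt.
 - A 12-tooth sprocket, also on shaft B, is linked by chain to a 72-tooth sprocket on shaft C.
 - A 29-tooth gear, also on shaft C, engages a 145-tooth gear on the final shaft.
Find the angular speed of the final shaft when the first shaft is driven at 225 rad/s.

belt 6/4 = 1.5 → 225/1.5 = 150 rad/s
chain 72/12 = 6 → 150/6 = 25 rad/s
gear mesh 145/29 = 5 → 25/5 = 5 rad/s

5 rad/s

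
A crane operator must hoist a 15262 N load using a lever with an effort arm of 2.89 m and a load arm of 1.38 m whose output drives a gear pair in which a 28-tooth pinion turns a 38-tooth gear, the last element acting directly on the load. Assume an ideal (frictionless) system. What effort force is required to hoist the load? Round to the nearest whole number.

Lever MA = effort arm / load arm = 2.89/1.38 = 2.0942.
Gear pair MA = 38/28 = 1.3571.
Combined ideal MA = 2.0942 × 1.3571 = 2.8421.
Effort = load / MA = 15262 / 2.8421 = 5369.9 N.

5370 N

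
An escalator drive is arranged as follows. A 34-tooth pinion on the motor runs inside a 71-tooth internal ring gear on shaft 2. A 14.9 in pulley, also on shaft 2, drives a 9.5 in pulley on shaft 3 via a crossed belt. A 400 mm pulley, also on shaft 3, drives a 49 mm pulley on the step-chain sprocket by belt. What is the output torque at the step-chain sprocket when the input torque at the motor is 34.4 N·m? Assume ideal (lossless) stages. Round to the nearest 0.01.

5.61 N·m

internal gear 71/34 = 2.0882 → τ = 34.4·2.0882 = 71.835 N·m
belt 9.5/14.9 = 0.63758 → τ = 71.835·0.63758 = 45.801 N·m
belt 49/400 = 0.1225 → τ = 45.801·0.1225 = 5.6106 N·m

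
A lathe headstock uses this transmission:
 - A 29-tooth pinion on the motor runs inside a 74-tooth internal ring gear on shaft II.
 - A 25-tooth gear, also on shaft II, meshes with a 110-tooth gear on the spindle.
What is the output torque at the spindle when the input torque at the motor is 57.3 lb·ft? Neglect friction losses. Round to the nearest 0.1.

After the internal gear (74/29): 57.3 × 2.5517 = 146.21 lb·ft
After the gear mesh (110/25): 146.21 × 4.4 = 643.34 lb·ft

643.3 lb·ft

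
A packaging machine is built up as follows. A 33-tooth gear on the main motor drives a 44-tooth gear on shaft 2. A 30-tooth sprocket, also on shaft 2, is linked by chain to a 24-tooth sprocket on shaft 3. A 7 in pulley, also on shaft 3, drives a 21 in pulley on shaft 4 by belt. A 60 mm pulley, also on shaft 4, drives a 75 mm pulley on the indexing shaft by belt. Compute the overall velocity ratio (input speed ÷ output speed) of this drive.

4

Each stage contributes driven/driver: gear mesh 44/33 = 1.3333, chain 24/30 = 0.8, belt 21/7 = 3, belt 75/60 = 1.25.
Overall: 1.3333 × 0.8 × 3 × 1.25 = 4.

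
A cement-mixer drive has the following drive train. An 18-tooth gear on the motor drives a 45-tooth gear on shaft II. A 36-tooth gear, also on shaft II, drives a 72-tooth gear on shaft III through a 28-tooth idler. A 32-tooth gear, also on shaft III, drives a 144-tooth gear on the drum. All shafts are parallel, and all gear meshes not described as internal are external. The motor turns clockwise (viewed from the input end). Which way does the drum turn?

clockwise

the motor → shaft II: external mesh, 1 reversal → CCW.
shaft II → shaft III: driver → idler → driven is 2 external meshes, 2 reversals → CCW.
shaft III → the drum: external mesh, 1 reversal → CW.
4 reversals in total — an even number — so the drum turns the same way as the motor.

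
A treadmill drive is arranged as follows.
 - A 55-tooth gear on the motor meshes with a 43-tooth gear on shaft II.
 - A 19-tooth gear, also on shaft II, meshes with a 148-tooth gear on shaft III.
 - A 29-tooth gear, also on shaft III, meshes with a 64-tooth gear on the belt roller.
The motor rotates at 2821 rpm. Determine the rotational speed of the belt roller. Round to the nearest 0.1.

gear mesh 43/55 = 0.78182 → 2821/0.78182 = 3608.3 rpm
gear mesh 148/19 = 7.7895 → 3608.3/7.7895 = 463.22 rpm
gear mesh 64/29 = 2.2069 → 463.22/2.2069 = 209.9 rpm

209.9 rpm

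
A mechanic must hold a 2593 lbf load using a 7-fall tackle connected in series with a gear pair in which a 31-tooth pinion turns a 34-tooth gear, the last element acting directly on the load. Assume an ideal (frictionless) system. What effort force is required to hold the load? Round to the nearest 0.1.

337.7 lbf

Block-and-tackle MA = number of supporting rope parts = 7.
Gear pair MA = 34/31 = 1.0968.
Combined ideal MA = 7 × 1.0968 = 7.6774.
Effort = load / MA = 2593 / 7.6774 = 337.74 lbf.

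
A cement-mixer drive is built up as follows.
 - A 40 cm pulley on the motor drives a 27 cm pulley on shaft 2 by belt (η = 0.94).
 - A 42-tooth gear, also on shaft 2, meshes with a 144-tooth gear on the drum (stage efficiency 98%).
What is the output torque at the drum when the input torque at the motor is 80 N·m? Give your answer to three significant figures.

Belt: ratio = 27/40 = 0.675; torque at shaft 2 = 80 × 0.675 × 0.94 = 50.76 N·m.
Gear mesh: ratio = 144/42 = 3.4286; torque at the drum = 50.76 × 3.4286 × 0.98 = 170.55 N·m.

171 N·m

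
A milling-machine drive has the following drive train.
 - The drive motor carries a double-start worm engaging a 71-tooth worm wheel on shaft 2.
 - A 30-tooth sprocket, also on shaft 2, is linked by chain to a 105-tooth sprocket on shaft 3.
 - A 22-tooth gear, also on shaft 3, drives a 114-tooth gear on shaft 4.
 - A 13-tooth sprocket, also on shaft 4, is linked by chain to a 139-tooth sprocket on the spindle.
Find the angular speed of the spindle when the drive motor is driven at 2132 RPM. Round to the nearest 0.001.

worm 71/2 = 35.5 → 2132/35.5 = 60.056 RPM
chain 105/30 = 3.5 → 60.056/3.5 = 17.159 RPM
gear mesh 114/22 = 5.1818 → 17.159/5.1818 = 3.3114 RPM
chain 139/13 = 10.692 → 3.3114/10.692 = 0.3097 RPM

0.310 RPM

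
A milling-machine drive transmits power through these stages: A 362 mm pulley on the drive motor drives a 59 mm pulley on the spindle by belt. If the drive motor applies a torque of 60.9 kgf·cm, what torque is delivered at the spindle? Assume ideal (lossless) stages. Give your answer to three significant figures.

Belt: ratio = 59/362 = 0.16298; torque at the spindle = 60.9 × 0.16298 = 9.9257 kgf·cm.

9.93 kgf·cm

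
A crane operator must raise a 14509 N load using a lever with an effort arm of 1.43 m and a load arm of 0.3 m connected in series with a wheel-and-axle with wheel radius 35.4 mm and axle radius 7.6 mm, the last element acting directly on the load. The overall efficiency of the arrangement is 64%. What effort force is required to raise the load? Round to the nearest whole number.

Lever MA = effort arm / load arm = 1.43/0.3 = 4.7667.
Wheel-and-axle MA = R/r = 35.4/7.6 = 4.6579.
Combined ideal MA = 4.7667 × 4.6579 = 22.203.
Actual MA = 22.203 × 0.64 = 14.21.
Effort = load / actual MA = 14509 / 14.21 = 1021.1 N.

1021 N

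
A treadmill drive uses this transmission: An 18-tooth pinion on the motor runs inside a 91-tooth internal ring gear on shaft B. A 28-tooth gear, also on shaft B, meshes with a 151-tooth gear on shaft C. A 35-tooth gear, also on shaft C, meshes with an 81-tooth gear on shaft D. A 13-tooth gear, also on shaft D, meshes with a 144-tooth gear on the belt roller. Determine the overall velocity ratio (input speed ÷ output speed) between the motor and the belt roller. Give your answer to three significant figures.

699

Each stage contributes driven/driver: internal gear 91/18 = 5.0556, gear mesh 151/28 = 5.3929, gear mesh 81/35 = 2.3143, gear mesh 144/13 = 11.077.
Overall: 5.0556 × 5.3929 × 2.3143 × 11.077 = 698.91.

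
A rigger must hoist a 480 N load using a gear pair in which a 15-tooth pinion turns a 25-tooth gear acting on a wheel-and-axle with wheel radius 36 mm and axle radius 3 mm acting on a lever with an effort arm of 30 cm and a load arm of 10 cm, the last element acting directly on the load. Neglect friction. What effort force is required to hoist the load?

Gear pair MA = 25/15 = 1.6667.
Wheel-and-axle MA = R/r = 36/3 = 12.
Lever MA = effort arm / load arm = 30/10 = 3.
Combined ideal MA = 1.6667 × 12 × 3 = 60.
Effort = load / MA = 480 / 60 = 8 N.

8 N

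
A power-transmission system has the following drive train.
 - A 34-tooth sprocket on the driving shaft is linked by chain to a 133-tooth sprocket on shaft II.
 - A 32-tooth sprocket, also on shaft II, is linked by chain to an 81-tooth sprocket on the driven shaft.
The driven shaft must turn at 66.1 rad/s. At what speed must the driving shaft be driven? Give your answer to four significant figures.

Overall ratio R = 3.9118 × 2.5312 = 9.9017.
Required input speed = output speed × R = 66.1 × 9.9017 = 654.5 rad/s.

654.5 rad/s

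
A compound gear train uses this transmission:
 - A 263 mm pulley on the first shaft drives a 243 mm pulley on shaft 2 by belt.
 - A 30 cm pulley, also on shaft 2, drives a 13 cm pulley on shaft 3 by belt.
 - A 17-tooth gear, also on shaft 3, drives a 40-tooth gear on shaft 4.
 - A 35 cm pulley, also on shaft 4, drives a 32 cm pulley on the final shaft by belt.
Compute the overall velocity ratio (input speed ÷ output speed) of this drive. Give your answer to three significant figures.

Each stage contributes driven/driver: belt 243/263 = 0.92395, belt 13/30 = 0.43333, gear mesh 40/17 = 2.3529, belt 32/35 = 0.91429.
Overall: 0.92395 × 0.43333 × 2.3529 × 0.91429 = 0.86132.

0.861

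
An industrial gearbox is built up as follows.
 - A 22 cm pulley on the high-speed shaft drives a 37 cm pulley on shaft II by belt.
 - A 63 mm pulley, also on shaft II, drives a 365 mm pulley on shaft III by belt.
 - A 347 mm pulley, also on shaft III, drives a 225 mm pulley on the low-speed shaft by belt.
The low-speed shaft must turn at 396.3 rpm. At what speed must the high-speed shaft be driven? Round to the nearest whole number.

2504 rpm

Overall ratio R = 1.6818 × 5.7937 × 0.64841 = 6.3181.
Required input speed = output speed × R = 396.3 × 6.3181 = 2503.9 rpm.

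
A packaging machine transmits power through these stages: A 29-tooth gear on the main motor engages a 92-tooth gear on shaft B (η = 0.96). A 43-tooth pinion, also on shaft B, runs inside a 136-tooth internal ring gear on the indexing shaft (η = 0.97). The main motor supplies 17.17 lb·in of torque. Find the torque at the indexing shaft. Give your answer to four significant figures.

160.4 lb·in

Gear mesh: ratio = 92/29 = 3.1724; torque at shaft B = 17.17 × 3.1724 × 0.96 = 52.292 lb·in.
Internal gear: ratio = 136/43 = 3.1628; torque at the indexing shaft = 52.292 × 3.1628 × 0.97 = 160.43 lb·in.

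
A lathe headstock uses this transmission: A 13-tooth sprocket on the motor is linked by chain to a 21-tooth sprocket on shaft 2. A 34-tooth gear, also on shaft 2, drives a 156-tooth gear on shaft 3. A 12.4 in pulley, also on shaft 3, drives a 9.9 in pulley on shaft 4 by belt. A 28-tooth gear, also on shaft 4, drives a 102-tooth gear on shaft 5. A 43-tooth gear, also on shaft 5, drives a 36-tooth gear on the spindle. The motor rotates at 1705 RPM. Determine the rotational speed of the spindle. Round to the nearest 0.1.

94.5 RPM

the motor → shaft 2 (chain, 21/13): 1705 ÷ 1.6154 = 1055.5 RPM
shaft 2 → shaft 3 (gear mesh, 156/34): 1055.5 ÷ 4.5882 = 230.04 RPM
shaft 3 → shaft 4 (belt, 9.9/12.4): 230.04 ÷ 0.79839 = 288.13 RPM
shaft 4 → shaft 5 (gear mesh, 102/28): 288.13 ÷ 3.6429 = 79.095 RPM
shaft 5 → the spindle (gear mesh, 36/43): 79.095 ÷ 0.83721 = 94.474 RPM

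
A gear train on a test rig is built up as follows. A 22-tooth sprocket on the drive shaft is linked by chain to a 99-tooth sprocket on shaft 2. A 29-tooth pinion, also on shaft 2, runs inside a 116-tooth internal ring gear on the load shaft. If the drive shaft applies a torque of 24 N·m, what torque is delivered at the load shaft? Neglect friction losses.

chain 99/22 = 4.5 → τ = 24·4.5 = 108 N·m
internal gear 116/29 = 4 → τ = 108·4 = 432 N·m

432 N·m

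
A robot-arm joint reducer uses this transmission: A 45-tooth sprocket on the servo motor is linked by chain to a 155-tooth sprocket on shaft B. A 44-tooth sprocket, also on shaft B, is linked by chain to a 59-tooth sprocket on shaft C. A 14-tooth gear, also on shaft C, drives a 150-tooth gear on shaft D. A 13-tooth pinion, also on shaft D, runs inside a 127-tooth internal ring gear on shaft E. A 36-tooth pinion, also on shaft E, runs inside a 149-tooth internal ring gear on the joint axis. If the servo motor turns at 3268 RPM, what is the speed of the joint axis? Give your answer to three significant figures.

the servo motor → shaft B (chain, 155/45): 3268 ÷ 3.4444 = 948.77 RPM
shaft B → shaft C (chain, 59/44): 948.77 ÷ 1.3409 = 707.56 RPM
shaft C → shaft D (gear mesh, 150/14): 707.56 ÷ 10.714 = 66.039 RPM
shaft D → shaft E (internal gear, 127/13): 66.039 ÷ 9.7692 = 6.7599 RPM
shaft E → the joint axis (internal gear, 149/36): 6.7599 ÷ 4.1389 = 1.6333 RPM

1.63 RPM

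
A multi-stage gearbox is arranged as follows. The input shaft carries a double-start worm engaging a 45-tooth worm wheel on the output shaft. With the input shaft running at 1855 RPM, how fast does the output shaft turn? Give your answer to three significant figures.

82.4 RPM

the input shaft → the output shaft (worm, 45/2): 1855 ÷ 22.5 = 82.444 RPM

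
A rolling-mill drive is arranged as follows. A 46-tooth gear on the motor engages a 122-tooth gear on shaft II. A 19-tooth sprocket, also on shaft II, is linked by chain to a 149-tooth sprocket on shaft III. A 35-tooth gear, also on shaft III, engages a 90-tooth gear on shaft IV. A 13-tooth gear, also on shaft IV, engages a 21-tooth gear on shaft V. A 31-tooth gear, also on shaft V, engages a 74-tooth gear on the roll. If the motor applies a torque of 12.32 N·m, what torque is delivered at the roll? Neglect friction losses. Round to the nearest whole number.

gear mesh 122/46 = 2.6522 → τ = 12.32·2.6522 = 32.675 N·m
chain 149/19 = 7.8421 → τ = 32.675·7.8421 = 256.24 N·m
gear mesh 90/35 = 2.5714 → τ = 256.24·2.5714 = 658.9 N·m
gear mesh 21/13 = 1.6154 → τ = 658.9·1.6154 = 1064.4 N·m
gear mesh 74/31 = 2.3871 → τ = 1064.4·2.3871 = 2540.8 N·m

2541 N·m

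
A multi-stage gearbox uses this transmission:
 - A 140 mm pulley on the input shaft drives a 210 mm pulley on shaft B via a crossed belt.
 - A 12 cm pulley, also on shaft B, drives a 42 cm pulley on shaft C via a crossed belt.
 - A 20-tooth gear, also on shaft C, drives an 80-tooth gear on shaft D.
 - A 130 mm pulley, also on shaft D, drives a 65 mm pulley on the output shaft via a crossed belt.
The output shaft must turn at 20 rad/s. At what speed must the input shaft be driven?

Overall ratio R = 1.5 × 3.5 × 4 × 0.5 = 10.5.
Required input speed = output speed × R = 20 × 10.5 = 210 rad/s.

210 rad/s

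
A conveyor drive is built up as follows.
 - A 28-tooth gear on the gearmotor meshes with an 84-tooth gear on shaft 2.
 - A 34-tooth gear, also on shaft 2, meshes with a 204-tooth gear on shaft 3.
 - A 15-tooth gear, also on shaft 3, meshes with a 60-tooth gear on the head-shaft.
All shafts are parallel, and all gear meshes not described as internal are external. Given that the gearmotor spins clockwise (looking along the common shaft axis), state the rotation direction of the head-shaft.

anticlockwise

the gearmotor → shaft 2: external mesh, 1 reversal → CCW.
shaft 2 → shaft 3: external mesh, 1 reversal → CW.
shaft 3 → the head-shaft: external mesh, 1 reversal → CCW.
3 reversals in total — an odd number — so the head-shaft turns opposite to the gearmotor.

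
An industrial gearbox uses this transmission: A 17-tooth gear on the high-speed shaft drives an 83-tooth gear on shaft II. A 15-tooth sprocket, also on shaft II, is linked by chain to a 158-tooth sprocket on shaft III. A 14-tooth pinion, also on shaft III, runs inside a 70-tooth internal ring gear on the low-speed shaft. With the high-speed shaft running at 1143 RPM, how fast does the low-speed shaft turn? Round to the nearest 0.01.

the high-speed shaft → shaft II (gear mesh, 83/17): 1143 ÷ 4.8824 = 234.11 RPM
shaft II → shaft III (chain, 158/15): 234.11 ÷ 10.533 = 22.225 RPM
shaft III → the low-speed shaft (internal gear, 70/14): 22.225 ÷ 5 = 4.4451 RPM

4.45 RPM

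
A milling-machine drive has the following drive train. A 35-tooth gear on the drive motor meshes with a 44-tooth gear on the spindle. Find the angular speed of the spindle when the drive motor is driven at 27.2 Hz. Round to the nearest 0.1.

gear mesh 44/35 = 1.2571 → 27.2/1.2571 = 21.636 Hz

21.6 Hz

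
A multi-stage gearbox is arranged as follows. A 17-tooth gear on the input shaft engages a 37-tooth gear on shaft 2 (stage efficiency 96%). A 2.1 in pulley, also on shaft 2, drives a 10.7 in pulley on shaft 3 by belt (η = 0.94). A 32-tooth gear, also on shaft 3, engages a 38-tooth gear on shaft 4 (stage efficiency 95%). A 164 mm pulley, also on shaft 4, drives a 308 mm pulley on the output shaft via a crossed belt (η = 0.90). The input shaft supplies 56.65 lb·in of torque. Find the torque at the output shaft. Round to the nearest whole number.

After the gear mesh (37/17): 56.65 × 2.1765 × 0.96 = 118.37 lb·in
After the belt (10.7/2.1): 118.37 × 5.0952 × 0.94 = 566.91 lb·in
After the gear mesh (38/32): 566.91 × 1.1875 × 0.95 = 639.55 lb·in
After the belt (308/164): 639.55 × 1.878 × 0.90 = 1081 lb·in

1081 lb·in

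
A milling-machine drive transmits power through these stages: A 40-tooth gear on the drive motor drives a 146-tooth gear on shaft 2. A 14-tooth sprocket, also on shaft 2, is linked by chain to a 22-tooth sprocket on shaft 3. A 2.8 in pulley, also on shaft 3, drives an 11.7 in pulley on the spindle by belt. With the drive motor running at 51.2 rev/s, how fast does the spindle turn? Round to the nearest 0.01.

Gear mesh: ratio = 146/40 = 3.65, so shaft 2 turns at 51.2 / 3.65 = 14.027 rev/s.
Chain: ratio = 22/14 = 1.5714, so shaft 3 turns at 14.027 / 1.5714 = 8.9265 rev/s.
Belt: ratio = 11.7/2.8 = 4.1786, so the spindle turns at 8.9265 / 4.1786 = 2.1363 rev/s.

2.14 rev/s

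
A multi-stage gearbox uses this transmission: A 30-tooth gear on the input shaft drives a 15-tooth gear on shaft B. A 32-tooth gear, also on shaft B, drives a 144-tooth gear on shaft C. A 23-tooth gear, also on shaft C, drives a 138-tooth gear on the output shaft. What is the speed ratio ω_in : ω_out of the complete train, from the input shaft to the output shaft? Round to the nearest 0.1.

13.5

Each stage contributes driven/driver: gear mesh 15/30 = 0.5, gear mesh 144/32 = 4.5, gear mesh 138/23 = 6.
Overall: 0.5 × 4.5 × 6 = 13.5.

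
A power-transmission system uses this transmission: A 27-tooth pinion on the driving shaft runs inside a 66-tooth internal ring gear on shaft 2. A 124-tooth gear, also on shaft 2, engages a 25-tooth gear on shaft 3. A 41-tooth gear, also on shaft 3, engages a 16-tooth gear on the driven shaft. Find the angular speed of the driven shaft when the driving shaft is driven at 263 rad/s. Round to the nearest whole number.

the driving shaft → shaft 2 (internal gear, 66/27): 263 ÷ 2.4444 = 107.59 rad/s
shaft 2 → shaft 3 (gear mesh, 25/124): 107.59 ÷ 0.20161 = 533.65 rad/s
shaft 3 → the driven shaft (gear mesh, 16/41): 533.65 ÷ 0.39024 = 1367.5 rad/s

1367 rad/s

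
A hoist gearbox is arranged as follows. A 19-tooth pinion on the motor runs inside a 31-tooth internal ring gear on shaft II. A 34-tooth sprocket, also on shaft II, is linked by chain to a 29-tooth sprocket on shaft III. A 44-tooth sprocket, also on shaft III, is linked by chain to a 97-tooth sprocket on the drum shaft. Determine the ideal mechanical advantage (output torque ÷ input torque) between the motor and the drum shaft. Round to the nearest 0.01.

Each stage contributes driven/driver: internal gear 31/19 = 1.6316, chain 29/34 = 0.85294, chain 97/44 = 2.2045.
Overall: 1.6316 × 0.85294 × 2.2045 = 3.0679.

3.07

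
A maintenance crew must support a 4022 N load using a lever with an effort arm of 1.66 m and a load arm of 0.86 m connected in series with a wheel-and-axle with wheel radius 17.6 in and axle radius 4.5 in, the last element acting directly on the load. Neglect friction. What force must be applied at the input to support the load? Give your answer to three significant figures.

533 N

Lever MA = effort arm / load arm = 1.66/0.86 = 1.9302.
Wheel-and-axle MA = R/r = 17.6/4.5 = 3.9111.
Combined ideal MA = 1.9302 × 3.9111 = 7.5494.
Effort = load / MA = 4022 / 7.5494 = 532.76 N.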